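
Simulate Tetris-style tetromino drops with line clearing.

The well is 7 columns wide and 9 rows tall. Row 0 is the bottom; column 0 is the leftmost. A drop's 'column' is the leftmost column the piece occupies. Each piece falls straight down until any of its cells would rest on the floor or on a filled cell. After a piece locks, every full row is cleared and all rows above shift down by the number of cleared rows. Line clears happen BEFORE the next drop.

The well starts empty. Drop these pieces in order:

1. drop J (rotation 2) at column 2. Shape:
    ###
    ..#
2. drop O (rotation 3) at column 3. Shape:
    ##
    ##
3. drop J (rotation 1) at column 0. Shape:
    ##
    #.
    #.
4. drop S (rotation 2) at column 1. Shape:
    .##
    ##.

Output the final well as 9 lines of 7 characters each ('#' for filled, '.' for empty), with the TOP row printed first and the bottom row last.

Drop 1: J rot2 at col 2 lands with bottom-row=0; cleared 0 line(s) (total 0); column heights now [0 0 2 2 2 0 0], max=2
Drop 2: O rot3 at col 3 lands with bottom-row=2; cleared 0 line(s) (total 0); column heights now [0 0 2 4 4 0 0], max=4
Drop 3: J rot1 at col 0 lands with bottom-row=0; cleared 0 line(s) (total 0); column heights now [3 3 2 4 4 0 0], max=4
Drop 4: S rot2 at col 1 lands with bottom-row=3; cleared 0 line(s) (total 0); column heights now [3 4 5 5 4 0 0], max=5

Answer: .......
.......
.......
.......
..##...
.####..
##.##..
#.###..
#...#..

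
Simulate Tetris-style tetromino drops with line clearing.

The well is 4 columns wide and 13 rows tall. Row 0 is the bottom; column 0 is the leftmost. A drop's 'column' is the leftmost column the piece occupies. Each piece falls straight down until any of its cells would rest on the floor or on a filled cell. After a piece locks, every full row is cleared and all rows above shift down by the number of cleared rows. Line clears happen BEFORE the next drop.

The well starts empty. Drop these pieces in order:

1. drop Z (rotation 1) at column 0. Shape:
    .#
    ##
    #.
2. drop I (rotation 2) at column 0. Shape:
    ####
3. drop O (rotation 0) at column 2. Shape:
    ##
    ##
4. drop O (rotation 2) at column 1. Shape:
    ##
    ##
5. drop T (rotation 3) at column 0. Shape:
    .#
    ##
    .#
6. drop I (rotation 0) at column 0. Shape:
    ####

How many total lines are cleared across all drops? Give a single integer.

Answer: 3

Derivation:
Drop 1: Z rot1 at col 0 lands with bottom-row=0; cleared 0 line(s) (total 0); column heights now [2 3 0 0], max=3
Drop 2: I rot2 at col 0 lands with bottom-row=3; cleared 1 line(s) (total 1); column heights now [2 3 0 0], max=3
Drop 3: O rot0 at col 2 lands with bottom-row=0; cleared 1 line(s) (total 2); column heights now [1 2 1 1], max=2
Drop 4: O rot2 at col 1 lands with bottom-row=2; cleared 0 line(s) (total 2); column heights now [1 4 4 1], max=4
Drop 5: T rot3 at col 0 lands with bottom-row=4; cleared 0 line(s) (total 2); column heights now [6 7 4 1], max=7
Drop 6: I rot0 at col 0 lands with bottom-row=7; cleared 1 line(s) (total 3); column heights now [6 7 4 1], max=7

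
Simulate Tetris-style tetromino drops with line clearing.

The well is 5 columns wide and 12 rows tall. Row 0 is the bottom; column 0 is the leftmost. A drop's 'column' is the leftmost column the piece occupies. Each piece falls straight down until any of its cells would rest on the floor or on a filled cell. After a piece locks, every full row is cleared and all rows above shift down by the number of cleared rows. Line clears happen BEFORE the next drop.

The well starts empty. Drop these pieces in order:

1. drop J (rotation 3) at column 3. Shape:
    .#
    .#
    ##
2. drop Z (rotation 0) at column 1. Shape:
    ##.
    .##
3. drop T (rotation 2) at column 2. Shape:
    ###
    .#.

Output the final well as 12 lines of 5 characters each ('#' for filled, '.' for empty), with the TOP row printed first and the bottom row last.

Answer: .....
.....
.....
.....
.....
.....
.....
.....
..###
.####
..###
...##

Derivation:
Drop 1: J rot3 at col 3 lands with bottom-row=0; cleared 0 line(s) (total 0); column heights now [0 0 0 1 3], max=3
Drop 2: Z rot0 at col 1 lands with bottom-row=1; cleared 0 line(s) (total 0); column heights now [0 3 3 2 3], max=3
Drop 3: T rot2 at col 2 lands with bottom-row=2; cleared 0 line(s) (total 0); column heights now [0 3 4 4 4], max=4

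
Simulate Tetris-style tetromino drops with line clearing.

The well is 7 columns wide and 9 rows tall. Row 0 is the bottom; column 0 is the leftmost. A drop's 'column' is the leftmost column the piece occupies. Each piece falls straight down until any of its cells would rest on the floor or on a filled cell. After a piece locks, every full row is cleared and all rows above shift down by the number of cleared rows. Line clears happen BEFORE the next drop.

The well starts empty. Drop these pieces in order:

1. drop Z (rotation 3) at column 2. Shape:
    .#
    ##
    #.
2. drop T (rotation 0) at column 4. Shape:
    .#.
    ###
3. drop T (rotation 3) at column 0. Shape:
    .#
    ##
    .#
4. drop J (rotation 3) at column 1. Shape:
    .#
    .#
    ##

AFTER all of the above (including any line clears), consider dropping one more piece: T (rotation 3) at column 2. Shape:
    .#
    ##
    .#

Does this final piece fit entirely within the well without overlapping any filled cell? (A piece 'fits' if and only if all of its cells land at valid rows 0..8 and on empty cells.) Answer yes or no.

Drop 1: Z rot3 at col 2 lands with bottom-row=0; cleared 0 line(s) (total 0); column heights now [0 0 2 3 0 0 0], max=3
Drop 2: T rot0 at col 4 lands with bottom-row=0; cleared 0 line(s) (total 0); column heights now [0 0 2 3 1 2 1], max=3
Drop 3: T rot3 at col 0 lands with bottom-row=0; cleared 0 line(s) (total 0); column heights now [2 3 2 3 1 2 1], max=3
Drop 4: J rot3 at col 1 lands with bottom-row=3; cleared 0 line(s) (total 0); column heights now [2 4 6 3 1 2 1], max=6
Test piece T rot3 at col 2 (width 2): heights before test = [2 4 6 3 1 2 1]; fits = True

Answer: yes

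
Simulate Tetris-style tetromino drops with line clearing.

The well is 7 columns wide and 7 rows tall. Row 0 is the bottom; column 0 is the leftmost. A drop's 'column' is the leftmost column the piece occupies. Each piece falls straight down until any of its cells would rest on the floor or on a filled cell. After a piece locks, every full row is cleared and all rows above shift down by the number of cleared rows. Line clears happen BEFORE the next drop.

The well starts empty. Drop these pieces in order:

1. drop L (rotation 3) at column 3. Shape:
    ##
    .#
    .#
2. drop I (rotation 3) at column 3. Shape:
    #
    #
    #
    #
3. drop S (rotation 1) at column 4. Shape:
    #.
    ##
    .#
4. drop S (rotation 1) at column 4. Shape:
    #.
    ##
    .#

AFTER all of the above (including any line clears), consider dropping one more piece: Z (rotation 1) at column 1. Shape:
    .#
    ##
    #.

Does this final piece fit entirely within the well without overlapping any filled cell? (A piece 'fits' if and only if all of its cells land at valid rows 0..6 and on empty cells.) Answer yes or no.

Answer: yes

Derivation:
Drop 1: L rot3 at col 3 lands with bottom-row=0; cleared 0 line(s) (total 0); column heights now [0 0 0 3 3 0 0], max=3
Drop 2: I rot3 at col 3 lands with bottom-row=3; cleared 0 line(s) (total 0); column heights now [0 0 0 7 3 0 0], max=7
Drop 3: S rot1 at col 4 lands with bottom-row=2; cleared 0 line(s) (total 0); column heights now [0 0 0 7 5 4 0], max=7
Drop 4: S rot1 at col 4 lands with bottom-row=4; cleared 0 line(s) (total 0); column heights now [0 0 0 7 7 6 0], max=7
Test piece Z rot1 at col 1 (width 2): heights before test = [0 0 0 7 7 6 0]; fits = True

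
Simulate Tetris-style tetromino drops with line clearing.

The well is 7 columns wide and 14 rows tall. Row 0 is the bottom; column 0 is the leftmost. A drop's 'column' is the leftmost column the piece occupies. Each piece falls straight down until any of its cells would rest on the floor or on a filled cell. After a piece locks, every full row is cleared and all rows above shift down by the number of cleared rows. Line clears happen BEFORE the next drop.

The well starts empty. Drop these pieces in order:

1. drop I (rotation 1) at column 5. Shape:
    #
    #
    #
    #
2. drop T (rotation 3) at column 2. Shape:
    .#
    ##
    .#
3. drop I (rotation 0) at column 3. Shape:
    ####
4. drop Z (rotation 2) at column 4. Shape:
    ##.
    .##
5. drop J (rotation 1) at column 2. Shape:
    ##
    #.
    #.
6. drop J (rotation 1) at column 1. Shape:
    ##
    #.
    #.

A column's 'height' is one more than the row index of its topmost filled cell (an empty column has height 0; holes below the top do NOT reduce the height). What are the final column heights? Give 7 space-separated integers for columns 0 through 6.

Drop 1: I rot1 at col 5 lands with bottom-row=0; cleared 0 line(s) (total 0); column heights now [0 0 0 0 0 4 0], max=4
Drop 2: T rot3 at col 2 lands with bottom-row=0; cleared 0 line(s) (total 0); column heights now [0 0 2 3 0 4 0], max=4
Drop 3: I rot0 at col 3 lands with bottom-row=4; cleared 0 line(s) (total 0); column heights now [0 0 2 5 5 5 5], max=5
Drop 4: Z rot2 at col 4 lands with bottom-row=5; cleared 0 line(s) (total 0); column heights now [0 0 2 5 7 7 6], max=7
Drop 5: J rot1 at col 2 lands with bottom-row=3; cleared 0 line(s) (total 0); column heights now [0 0 6 6 7 7 6], max=7
Drop 6: J rot1 at col 1 lands with bottom-row=4; cleared 0 line(s) (total 0); column heights now [0 7 7 6 7 7 6], max=7

Answer: 0 7 7 6 7 7 6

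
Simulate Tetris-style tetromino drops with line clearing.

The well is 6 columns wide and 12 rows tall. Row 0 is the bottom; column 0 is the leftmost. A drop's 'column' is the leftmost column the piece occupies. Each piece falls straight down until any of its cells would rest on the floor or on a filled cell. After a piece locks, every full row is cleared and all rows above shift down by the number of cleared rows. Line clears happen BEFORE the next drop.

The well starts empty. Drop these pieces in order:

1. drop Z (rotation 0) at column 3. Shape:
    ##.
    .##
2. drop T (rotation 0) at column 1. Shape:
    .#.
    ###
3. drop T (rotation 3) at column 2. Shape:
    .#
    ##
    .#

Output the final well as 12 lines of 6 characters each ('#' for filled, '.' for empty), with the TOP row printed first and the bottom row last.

Answer: ......
......
......
......
......
......
...#..
..##..
..##..
.###..
...##.
....##

Derivation:
Drop 1: Z rot0 at col 3 lands with bottom-row=0; cleared 0 line(s) (total 0); column heights now [0 0 0 2 2 1], max=2
Drop 2: T rot0 at col 1 lands with bottom-row=2; cleared 0 line(s) (total 0); column heights now [0 3 4 3 2 1], max=4
Drop 3: T rot3 at col 2 lands with bottom-row=3; cleared 0 line(s) (total 0); column heights now [0 3 5 6 2 1], max=6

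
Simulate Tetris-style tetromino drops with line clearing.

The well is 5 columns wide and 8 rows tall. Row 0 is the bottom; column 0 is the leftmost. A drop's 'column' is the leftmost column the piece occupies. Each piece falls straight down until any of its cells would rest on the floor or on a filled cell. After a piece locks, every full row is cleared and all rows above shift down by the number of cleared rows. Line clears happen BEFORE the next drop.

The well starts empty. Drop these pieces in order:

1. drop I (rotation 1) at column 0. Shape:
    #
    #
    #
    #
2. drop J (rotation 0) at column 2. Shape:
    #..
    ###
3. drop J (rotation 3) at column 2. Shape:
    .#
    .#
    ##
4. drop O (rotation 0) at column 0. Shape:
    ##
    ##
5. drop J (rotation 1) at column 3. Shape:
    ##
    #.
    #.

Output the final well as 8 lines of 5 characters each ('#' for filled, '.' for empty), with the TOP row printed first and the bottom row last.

Drop 1: I rot1 at col 0 lands with bottom-row=0; cleared 0 line(s) (total 0); column heights now [4 0 0 0 0], max=4
Drop 2: J rot0 at col 2 lands with bottom-row=0; cleared 0 line(s) (total 0); column heights now [4 0 2 1 1], max=4
Drop 3: J rot3 at col 2 lands with bottom-row=2; cleared 0 line(s) (total 0); column heights now [4 0 3 5 1], max=5
Drop 4: O rot0 at col 0 lands with bottom-row=4; cleared 0 line(s) (total 0); column heights now [6 6 3 5 1], max=6
Drop 5: J rot1 at col 3 lands with bottom-row=5; cleared 0 line(s) (total 0); column heights now [6 6 3 8 8], max=8

Answer: ...##
...#.
##.#.
##.#.
#..#.
#.##.
#.#..
#.###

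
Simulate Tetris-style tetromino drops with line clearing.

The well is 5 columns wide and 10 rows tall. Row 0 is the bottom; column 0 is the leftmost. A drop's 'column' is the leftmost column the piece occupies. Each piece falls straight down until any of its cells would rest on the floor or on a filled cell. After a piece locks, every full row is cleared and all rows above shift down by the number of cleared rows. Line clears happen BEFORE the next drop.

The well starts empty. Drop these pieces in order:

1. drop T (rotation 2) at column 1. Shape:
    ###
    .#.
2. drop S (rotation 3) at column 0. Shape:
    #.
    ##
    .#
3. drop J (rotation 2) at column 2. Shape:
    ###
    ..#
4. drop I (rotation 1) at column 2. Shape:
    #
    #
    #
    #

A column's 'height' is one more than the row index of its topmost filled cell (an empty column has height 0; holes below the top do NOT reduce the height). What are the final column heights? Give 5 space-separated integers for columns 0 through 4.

Drop 1: T rot2 at col 1 lands with bottom-row=0; cleared 0 line(s) (total 0); column heights now [0 2 2 2 0], max=2
Drop 2: S rot3 at col 0 lands with bottom-row=2; cleared 0 line(s) (total 0); column heights now [5 4 2 2 0], max=5
Drop 3: J rot2 at col 2 lands with bottom-row=1; cleared 0 line(s) (total 0); column heights now [5 4 3 3 3], max=5
Drop 4: I rot1 at col 2 lands with bottom-row=3; cleared 0 line(s) (total 0); column heights now [5 4 7 3 3], max=7

Answer: 5 4 7 3 3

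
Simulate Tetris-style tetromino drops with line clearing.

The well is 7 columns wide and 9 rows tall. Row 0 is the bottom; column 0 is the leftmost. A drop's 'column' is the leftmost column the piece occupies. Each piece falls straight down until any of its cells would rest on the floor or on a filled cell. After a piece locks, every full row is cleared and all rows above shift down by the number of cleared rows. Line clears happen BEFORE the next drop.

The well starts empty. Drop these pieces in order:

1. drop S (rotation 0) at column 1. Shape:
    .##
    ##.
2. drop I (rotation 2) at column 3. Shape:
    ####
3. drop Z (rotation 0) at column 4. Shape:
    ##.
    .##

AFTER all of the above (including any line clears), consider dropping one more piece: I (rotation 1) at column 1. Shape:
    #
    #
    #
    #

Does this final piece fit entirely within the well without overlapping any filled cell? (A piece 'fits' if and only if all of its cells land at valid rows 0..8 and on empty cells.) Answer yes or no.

Answer: yes

Derivation:
Drop 1: S rot0 at col 1 lands with bottom-row=0; cleared 0 line(s) (total 0); column heights now [0 1 2 2 0 0 0], max=2
Drop 2: I rot2 at col 3 lands with bottom-row=2; cleared 0 line(s) (total 0); column heights now [0 1 2 3 3 3 3], max=3
Drop 3: Z rot0 at col 4 lands with bottom-row=3; cleared 0 line(s) (total 0); column heights now [0 1 2 3 5 5 4], max=5
Test piece I rot1 at col 1 (width 1): heights before test = [0 1 2 3 5 5 4]; fits = True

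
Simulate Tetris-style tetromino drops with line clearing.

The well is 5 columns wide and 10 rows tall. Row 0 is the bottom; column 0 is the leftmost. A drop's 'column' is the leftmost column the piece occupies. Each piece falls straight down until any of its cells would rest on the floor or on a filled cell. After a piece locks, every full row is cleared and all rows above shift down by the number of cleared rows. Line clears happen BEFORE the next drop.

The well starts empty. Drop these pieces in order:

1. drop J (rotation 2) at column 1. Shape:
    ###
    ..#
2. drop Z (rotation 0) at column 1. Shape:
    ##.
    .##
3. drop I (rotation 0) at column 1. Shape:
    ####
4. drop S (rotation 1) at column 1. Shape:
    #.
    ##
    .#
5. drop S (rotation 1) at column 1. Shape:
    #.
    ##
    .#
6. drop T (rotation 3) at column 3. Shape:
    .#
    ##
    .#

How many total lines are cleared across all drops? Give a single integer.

Drop 1: J rot2 at col 1 lands with bottom-row=0; cleared 0 line(s) (total 0); column heights now [0 2 2 2 0], max=2
Drop 2: Z rot0 at col 1 lands with bottom-row=2; cleared 0 line(s) (total 0); column heights now [0 4 4 3 0], max=4
Drop 3: I rot0 at col 1 lands with bottom-row=4; cleared 0 line(s) (total 0); column heights now [0 5 5 5 5], max=5
Drop 4: S rot1 at col 1 lands with bottom-row=5; cleared 0 line(s) (total 0); column heights now [0 8 7 5 5], max=8
Drop 5: S rot1 at col 1 lands with bottom-row=7; cleared 0 line(s) (total 0); column heights now [0 10 9 5 5], max=10
Drop 6: T rot3 at col 3 lands with bottom-row=5; cleared 0 line(s) (total 0); column heights now [0 10 9 7 8], max=10

Answer: 0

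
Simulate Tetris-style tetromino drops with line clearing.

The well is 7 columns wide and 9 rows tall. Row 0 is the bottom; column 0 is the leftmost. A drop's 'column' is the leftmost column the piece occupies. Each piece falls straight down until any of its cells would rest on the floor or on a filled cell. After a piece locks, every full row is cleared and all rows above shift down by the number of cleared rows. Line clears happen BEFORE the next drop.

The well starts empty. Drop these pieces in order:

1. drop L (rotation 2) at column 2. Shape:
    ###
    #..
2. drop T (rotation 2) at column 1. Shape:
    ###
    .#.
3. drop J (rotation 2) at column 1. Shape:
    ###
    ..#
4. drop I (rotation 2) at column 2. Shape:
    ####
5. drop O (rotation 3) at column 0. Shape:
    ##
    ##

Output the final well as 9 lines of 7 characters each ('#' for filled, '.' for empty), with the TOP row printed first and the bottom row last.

Answer: .......
##.....
######.
.###...
...#...
.###...
..#....
..###..
..#....

Derivation:
Drop 1: L rot2 at col 2 lands with bottom-row=0; cleared 0 line(s) (total 0); column heights now [0 0 2 2 2 0 0], max=2
Drop 2: T rot2 at col 1 lands with bottom-row=2; cleared 0 line(s) (total 0); column heights now [0 4 4 4 2 0 0], max=4
Drop 3: J rot2 at col 1 lands with bottom-row=4; cleared 0 line(s) (total 0); column heights now [0 6 6 6 2 0 0], max=6
Drop 4: I rot2 at col 2 lands with bottom-row=6; cleared 0 line(s) (total 0); column heights now [0 6 7 7 7 7 0], max=7
Drop 5: O rot3 at col 0 lands with bottom-row=6; cleared 0 line(s) (total 0); column heights now [8 8 7 7 7 7 0], max=8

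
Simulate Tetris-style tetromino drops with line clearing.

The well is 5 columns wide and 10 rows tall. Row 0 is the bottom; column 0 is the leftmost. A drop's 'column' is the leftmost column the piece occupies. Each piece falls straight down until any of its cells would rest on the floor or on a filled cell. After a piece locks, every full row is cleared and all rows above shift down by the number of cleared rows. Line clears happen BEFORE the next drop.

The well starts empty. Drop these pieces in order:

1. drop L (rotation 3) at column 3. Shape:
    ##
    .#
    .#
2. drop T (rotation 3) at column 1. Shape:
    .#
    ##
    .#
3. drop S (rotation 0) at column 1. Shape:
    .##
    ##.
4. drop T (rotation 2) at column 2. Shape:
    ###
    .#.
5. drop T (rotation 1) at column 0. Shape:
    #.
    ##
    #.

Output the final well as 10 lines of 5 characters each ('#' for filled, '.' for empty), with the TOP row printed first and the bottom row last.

Drop 1: L rot3 at col 3 lands with bottom-row=0; cleared 0 line(s) (total 0); column heights now [0 0 0 3 3], max=3
Drop 2: T rot3 at col 1 lands with bottom-row=0; cleared 0 line(s) (total 0); column heights now [0 2 3 3 3], max=3
Drop 3: S rot0 at col 1 lands with bottom-row=3; cleared 0 line(s) (total 0); column heights now [0 4 5 5 3], max=5
Drop 4: T rot2 at col 2 lands with bottom-row=5; cleared 0 line(s) (total 0); column heights now [0 4 7 7 7], max=7
Drop 5: T rot1 at col 0 lands with bottom-row=3; cleared 0 line(s) (total 0); column heights now [6 5 7 7 7], max=7

Answer: .....
.....
.....
..###
#..#.
####.
###..
..###
.##.#
..#.#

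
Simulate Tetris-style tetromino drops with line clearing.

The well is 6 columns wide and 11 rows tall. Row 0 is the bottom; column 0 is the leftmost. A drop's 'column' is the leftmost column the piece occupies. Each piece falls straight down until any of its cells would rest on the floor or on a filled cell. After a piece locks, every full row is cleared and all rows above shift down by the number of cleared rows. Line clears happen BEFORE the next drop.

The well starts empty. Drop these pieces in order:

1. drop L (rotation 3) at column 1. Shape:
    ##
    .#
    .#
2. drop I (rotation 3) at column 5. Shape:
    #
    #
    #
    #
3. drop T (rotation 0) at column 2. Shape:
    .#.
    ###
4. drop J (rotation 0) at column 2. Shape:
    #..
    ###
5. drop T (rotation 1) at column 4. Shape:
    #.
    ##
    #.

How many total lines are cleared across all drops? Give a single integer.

Answer: 0

Derivation:
Drop 1: L rot3 at col 1 lands with bottom-row=0; cleared 0 line(s) (total 0); column heights now [0 3 3 0 0 0], max=3
Drop 2: I rot3 at col 5 lands with bottom-row=0; cleared 0 line(s) (total 0); column heights now [0 3 3 0 0 4], max=4
Drop 3: T rot0 at col 2 lands with bottom-row=3; cleared 0 line(s) (total 0); column heights now [0 3 4 5 4 4], max=5
Drop 4: J rot0 at col 2 lands with bottom-row=5; cleared 0 line(s) (total 0); column heights now [0 3 7 6 6 4], max=7
Drop 5: T rot1 at col 4 lands with bottom-row=6; cleared 0 line(s) (total 0); column heights now [0 3 7 6 9 8], max=9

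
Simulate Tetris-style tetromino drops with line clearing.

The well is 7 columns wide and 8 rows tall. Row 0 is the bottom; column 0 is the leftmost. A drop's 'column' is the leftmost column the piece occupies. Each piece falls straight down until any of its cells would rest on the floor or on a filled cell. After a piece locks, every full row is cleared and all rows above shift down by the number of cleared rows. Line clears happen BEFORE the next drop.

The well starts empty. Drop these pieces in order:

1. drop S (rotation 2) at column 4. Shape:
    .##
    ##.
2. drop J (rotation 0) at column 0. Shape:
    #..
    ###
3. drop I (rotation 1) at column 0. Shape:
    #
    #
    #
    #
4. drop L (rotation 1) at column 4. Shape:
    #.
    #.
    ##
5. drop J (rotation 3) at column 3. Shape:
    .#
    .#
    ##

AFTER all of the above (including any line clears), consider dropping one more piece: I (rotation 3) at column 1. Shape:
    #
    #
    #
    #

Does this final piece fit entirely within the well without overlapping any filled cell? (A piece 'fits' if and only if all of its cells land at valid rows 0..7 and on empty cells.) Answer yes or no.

Drop 1: S rot2 at col 4 lands with bottom-row=0; cleared 0 line(s) (total 0); column heights now [0 0 0 0 1 2 2], max=2
Drop 2: J rot0 at col 0 lands with bottom-row=0; cleared 0 line(s) (total 0); column heights now [2 1 1 0 1 2 2], max=2
Drop 3: I rot1 at col 0 lands with bottom-row=2; cleared 0 line(s) (total 0); column heights now [6 1 1 0 1 2 2], max=6
Drop 4: L rot1 at col 4 lands with bottom-row=2; cleared 0 line(s) (total 0); column heights now [6 1 1 0 5 3 2], max=6
Drop 5: J rot3 at col 3 lands with bottom-row=5; cleared 0 line(s) (total 0); column heights now [6 1 1 6 8 3 2], max=8
Test piece I rot3 at col 1 (width 1): heights before test = [6 1 1 6 8 3 2]; fits = True

Answer: yes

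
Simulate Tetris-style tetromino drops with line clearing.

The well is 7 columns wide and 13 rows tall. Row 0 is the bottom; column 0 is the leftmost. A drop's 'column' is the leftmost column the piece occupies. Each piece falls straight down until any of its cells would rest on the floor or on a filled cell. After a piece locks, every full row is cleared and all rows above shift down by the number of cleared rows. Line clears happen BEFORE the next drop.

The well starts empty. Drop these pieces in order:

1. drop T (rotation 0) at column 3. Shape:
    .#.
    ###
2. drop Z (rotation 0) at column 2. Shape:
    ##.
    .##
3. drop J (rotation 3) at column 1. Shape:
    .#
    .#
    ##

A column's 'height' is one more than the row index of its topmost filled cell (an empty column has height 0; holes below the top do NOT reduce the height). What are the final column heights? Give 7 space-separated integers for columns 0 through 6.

Drop 1: T rot0 at col 3 lands with bottom-row=0; cleared 0 line(s) (total 0); column heights now [0 0 0 1 2 1 0], max=2
Drop 2: Z rot0 at col 2 lands with bottom-row=2; cleared 0 line(s) (total 0); column heights now [0 0 4 4 3 1 0], max=4
Drop 3: J rot3 at col 1 lands with bottom-row=4; cleared 0 line(s) (total 0); column heights now [0 5 7 4 3 1 0], max=7

Answer: 0 5 7 4 3 1 0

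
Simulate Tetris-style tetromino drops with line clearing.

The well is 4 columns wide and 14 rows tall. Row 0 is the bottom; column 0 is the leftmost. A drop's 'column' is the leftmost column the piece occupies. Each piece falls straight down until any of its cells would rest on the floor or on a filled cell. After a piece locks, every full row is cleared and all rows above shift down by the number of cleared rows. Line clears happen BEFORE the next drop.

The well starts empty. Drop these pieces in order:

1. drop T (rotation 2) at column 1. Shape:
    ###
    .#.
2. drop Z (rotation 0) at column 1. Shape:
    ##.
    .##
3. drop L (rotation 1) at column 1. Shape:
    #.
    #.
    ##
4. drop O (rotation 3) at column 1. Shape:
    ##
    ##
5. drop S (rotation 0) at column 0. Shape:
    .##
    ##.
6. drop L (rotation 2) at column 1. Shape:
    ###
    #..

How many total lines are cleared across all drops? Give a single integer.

Drop 1: T rot2 at col 1 lands with bottom-row=0; cleared 0 line(s) (total 0); column heights now [0 2 2 2], max=2
Drop 2: Z rot0 at col 1 lands with bottom-row=2; cleared 0 line(s) (total 0); column heights now [0 4 4 3], max=4
Drop 3: L rot1 at col 1 lands with bottom-row=4; cleared 0 line(s) (total 0); column heights now [0 7 5 3], max=7
Drop 4: O rot3 at col 1 lands with bottom-row=7; cleared 0 line(s) (total 0); column heights now [0 9 9 3], max=9
Drop 5: S rot0 at col 0 lands with bottom-row=9; cleared 0 line(s) (total 0); column heights now [10 11 11 3], max=11
Drop 6: L rot2 at col 1 lands with bottom-row=11; cleared 0 line(s) (total 0); column heights now [10 13 13 13], max=13

Answer: 0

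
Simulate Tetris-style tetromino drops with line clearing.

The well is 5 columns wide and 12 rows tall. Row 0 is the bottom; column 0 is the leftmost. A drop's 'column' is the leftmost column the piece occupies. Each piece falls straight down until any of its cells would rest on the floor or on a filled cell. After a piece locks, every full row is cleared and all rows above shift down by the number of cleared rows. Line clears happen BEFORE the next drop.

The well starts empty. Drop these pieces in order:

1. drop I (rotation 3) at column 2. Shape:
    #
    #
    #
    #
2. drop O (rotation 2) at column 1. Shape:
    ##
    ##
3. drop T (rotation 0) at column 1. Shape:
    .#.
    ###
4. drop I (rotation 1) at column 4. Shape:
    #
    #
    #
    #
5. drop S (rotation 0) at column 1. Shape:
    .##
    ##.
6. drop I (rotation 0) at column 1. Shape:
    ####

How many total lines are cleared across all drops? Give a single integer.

Answer: 0

Derivation:
Drop 1: I rot3 at col 2 lands with bottom-row=0; cleared 0 line(s) (total 0); column heights now [0 0 4 0 0], max=4
Drop 2: O rot2 at col 1 lands with bottom-row=4; cleared 0 line(s) (total 0); column heights now [0 6 6 0 0], max=6
Drop 3: T rot0 at col 1 lands with bottom-row=6; cleared 0 line(s) (total 0); column heights now [0 7 8 7 0], max=8
Drop 4: I rot1 at col 4 lands with bottom-row=0; cleared 0 line(s) (total 0); column heights now [0 7 8 7 4], max=8
Drop 5: S rot0 at col 1 lands with bottom-row=8; cleared 0 line(s) (total 0); column heights now [0 9 10 10 4], max=10
Drop 6: I rot0 at col 1 lands with bottom-row=10; cleared 0 line(s) (total 0); column heights now [0 11 11 11 11], max=11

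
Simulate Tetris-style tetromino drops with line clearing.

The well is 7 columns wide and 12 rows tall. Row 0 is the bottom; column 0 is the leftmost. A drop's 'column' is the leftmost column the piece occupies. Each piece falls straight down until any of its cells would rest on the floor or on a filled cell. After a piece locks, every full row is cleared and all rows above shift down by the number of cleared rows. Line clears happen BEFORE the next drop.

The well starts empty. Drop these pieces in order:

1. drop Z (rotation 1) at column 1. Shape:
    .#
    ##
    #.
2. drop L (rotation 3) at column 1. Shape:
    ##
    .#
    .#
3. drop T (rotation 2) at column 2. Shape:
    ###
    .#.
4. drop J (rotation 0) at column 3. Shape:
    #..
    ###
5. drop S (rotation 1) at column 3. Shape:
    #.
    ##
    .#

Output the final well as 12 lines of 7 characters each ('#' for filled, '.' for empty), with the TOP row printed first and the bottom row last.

Answer: .......
...#...
...##..
...##..
...###.
..###..
.###...
..#....
..#....
..#....
.##....
.#.....

Derivation:
Drop 1: Z rot1 at col 1 lands with bottom-row=0; cleared 0 line(s) (total 0); column heights now [0 2 3 0 0 0 0], max=3
Drop 2: L rot3 at col 1 lands with bottom-row=3; cleared 0 line(s) (total 0); column heights now [0 6 6 0 0 0 0], max=6
Drop 3: T rot2 at col 2 lands with bottom-row=5; cleared 0 line(s) (total 0); column heights now [0 6 7 7 7 0 0], max=7
Drop 4: J rot0 at col 3 lands with bottom-row=7; cleared 0 line(s) (total 0); column heights now [0 6 7 9 8 8 0], max=9
Drop 5: S rot1 at col 3 lands with bottom-row=8; cleared 0 line(s) (total 0); column heights now [0 6 7 11 10 8 0], max=11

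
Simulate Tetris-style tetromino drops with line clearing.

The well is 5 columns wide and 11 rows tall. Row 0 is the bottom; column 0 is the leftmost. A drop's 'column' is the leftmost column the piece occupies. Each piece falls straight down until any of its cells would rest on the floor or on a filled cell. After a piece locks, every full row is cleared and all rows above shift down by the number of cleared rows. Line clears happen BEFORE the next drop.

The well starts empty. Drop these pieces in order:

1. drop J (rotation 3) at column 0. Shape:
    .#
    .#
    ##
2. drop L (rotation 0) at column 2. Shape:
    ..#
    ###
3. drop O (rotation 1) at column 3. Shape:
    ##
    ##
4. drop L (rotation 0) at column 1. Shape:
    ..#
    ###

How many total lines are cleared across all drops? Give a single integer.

Answer: 1

Derivation:
Drop 1: J rot3 at col 0 lands with bottom-row=0; cleared 0 line(s) (total 0); column heights now [1 3 0 0 0], max=3
Drop 2: L rot0 at col 2 lands with bottom-row=0; cleared 1 line(s) (total 1); column heights now [0 2 0 0 1], max=2
Drop 3: O rot1 at col 3 lands with bottom-row=1; cleared 0 line(s) (total 1); column heights now [0 2 0 3 3], max=3
Drop 4: L rot0 at col 1 lands with bottom-row=3; cleared 0 line(s) (total 1); column heights now [0 4 4 5 3], max=5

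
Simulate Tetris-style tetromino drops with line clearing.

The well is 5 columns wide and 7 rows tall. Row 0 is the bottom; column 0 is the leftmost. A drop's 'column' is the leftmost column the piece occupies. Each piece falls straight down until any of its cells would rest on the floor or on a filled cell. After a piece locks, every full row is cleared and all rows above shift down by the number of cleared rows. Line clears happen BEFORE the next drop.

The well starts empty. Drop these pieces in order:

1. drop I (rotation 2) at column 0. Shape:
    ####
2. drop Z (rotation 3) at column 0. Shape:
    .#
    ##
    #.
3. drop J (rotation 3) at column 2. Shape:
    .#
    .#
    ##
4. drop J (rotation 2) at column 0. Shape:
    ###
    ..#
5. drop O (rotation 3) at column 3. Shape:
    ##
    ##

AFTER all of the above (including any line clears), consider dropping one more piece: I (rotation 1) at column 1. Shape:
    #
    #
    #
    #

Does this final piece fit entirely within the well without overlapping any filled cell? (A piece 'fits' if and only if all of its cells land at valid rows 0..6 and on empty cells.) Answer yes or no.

Answer: no

Derivation:
Drop 1: I rot2 at col 0 lands with bottom-row=0; cleared 0 line(s) (total 0); column heights now [1 1 1 1 0], max=1
Drop 2: Z rot3 at col 0 lands with bottom-row=1; cleared 0 line(s) (total 0); column heights now [3 4 1 1 0], max=4
Drop 3: J rot3 at col 2 lands with bottom-row=1; cleared 0 line(s) (total 0); column heights now [3 4 2 4 0], max=4
Drop 4: J rot2 at col 0 lands with bottom-row=3; cleared 0 line(s) (total 0); column heights now [5 5 5 4 0], max=5
Drop 5: O rot3 at col 3 lands with bottom-row=4; cleared 1 line(s) (total 1); column heights now [3 4 4 5 5], max=5
Test piece I rot1 at col 1 (width 1): heights before test = [3 4 4 5 5]; fits = False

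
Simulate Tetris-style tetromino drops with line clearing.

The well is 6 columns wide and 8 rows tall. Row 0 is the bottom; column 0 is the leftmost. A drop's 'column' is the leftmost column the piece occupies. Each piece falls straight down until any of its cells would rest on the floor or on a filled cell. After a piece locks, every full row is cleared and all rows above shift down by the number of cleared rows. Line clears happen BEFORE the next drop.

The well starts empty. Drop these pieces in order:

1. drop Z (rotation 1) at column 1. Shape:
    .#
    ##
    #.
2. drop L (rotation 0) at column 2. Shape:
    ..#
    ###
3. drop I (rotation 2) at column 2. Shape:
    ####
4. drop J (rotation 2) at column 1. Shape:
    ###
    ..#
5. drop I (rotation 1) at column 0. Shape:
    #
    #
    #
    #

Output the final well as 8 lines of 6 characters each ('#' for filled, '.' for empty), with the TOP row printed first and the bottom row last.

Answer: .###..
...#..
..####
....#.
#.###.
#.#...
###...
##....

Derivation:
Drop 1: Z rot1 at col 1 lands with bottom-row=0; cleared 0 line(s) (total 0); column heights now [0 2 3 0 0 0], max=3
Drop 2: L rot0 at col 2 lands with bottom-row=3; cleared 0 line(s) (total 0); column heights now [0 2 4 4 5 0], max=5
Drop 3: I rot2 at col 2 lands with bottom-row=5; cleared 0 line(s) (total 0); column heights now [0 2 6 6 6 6], max=6
Drop 4: J rot2 at col 1 lands with bottom-row=6; cleared 0 line(s) (total 0); column heights now [0 8 8 8 6 6], max=8
Drop 5: I rot1 at col 0 lands with bottom-row=0; cleared 0 line(s) (total 0); column heights now [4 8 8 8 6 6], max=8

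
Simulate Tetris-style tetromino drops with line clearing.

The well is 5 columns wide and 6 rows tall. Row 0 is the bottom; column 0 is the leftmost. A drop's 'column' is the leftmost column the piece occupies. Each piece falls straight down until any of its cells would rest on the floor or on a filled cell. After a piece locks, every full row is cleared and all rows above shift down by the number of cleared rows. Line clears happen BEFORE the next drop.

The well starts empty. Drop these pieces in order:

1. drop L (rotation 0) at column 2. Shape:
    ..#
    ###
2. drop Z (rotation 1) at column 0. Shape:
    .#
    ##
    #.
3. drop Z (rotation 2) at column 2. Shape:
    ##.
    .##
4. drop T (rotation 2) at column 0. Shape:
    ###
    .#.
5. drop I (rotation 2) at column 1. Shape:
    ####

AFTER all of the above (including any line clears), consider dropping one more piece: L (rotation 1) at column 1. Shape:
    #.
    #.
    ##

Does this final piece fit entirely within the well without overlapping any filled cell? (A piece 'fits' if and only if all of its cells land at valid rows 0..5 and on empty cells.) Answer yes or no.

Answer: no

Derivation:
Drop 1: L rot0 at col 2 lands with bottom-row=0; cleared 0 line(s) (total 0); column heights now [0 0 1 1 2], max=2
Drop 2: Z rot1 at col 0 lands with bottom-row=0; cleared 0 line(s) (total 0); column heights now [2 3 1 1 2], max=3
Drop 3: Z rot2 at col 2 lands with bottom-row=2; cleared 0 line(s) (total 0); column heights now [2 3 4 4 3], max=4
Drop 4: T rot2 at col 0 lands with bottom-row=3; cleared 0 line(s) (total 0); column heights now [5 5 5 4 3], max=5
Drop 5: I rot2 at col 1 lands with bottom-row=5; cleared 0 line(s) (total 0); column heights now [5 6 6 6 6], max=6
Test piece L rot1 at col 1 (width 2): heights before test = [5 6 6 6 6]; fits = False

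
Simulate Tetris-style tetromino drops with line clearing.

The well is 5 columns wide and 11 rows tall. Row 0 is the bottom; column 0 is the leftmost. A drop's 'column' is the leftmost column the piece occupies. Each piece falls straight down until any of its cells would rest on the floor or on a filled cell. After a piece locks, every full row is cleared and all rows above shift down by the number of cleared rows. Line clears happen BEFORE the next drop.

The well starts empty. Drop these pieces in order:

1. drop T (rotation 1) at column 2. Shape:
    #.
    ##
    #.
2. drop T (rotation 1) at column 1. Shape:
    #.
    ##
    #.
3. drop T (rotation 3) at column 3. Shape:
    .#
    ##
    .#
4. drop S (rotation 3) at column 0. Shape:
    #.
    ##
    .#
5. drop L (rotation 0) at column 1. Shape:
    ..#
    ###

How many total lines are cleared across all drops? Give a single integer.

Answer: 0

Derivation:
Drop 1: T rot1 at col 2 lands with bottom-row=0; cleared 0 line(s) (total 0); column heights now [0 0 3 2 0], max=3
Drop 2: T rot1 at col 1 lands with bottom-row=2; cleared 0 line(s) (total 0); column heights now [0 5 4 2 0], max=5
Drop 3: T rot3 at col 3 lands with bottom-row=1; cleared 0 line(s) (total 0); column heights now [0 5 4 3 4], max=5
Drop 4: S rot3 at col 0 lands with bottom-row=5; cleared 0 line(s) (total 0); column heights now [8 7 4 3 4], max=8
Drop 5: L rot0 at col 1 lands with bottom-row=7; cleared 0 line(s) (total 0); column heights now [8 8 8 9 4], max=9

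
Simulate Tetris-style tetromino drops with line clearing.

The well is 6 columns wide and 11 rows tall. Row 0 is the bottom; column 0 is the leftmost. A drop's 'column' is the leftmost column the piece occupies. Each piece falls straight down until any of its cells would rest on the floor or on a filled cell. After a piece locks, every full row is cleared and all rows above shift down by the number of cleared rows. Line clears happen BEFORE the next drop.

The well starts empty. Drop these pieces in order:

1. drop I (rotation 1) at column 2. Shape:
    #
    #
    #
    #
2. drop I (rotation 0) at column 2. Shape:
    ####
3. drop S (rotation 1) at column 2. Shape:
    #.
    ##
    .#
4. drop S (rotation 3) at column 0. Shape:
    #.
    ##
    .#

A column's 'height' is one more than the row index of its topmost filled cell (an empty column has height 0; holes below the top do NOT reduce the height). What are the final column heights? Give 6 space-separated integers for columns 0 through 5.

Drop 1: I rot1 at col 2 lands with bottom-row=0; cleared 0 line(s) (total 0); column heights now [0 0 4 0 0 0], max=4
Drop 2: I rot0 at col 2 lands with bottom-row=4; cleared 0 line(s) (total 0); column heights now [0 0 5 5 5 5], max=5
Drop 3: S rot1 at col 2 lands with bottom-row=5; cleared 0 line(s) (total 0); column heights now [0 0 8 7 5 5], max=8
Drop 4: S rot3 at col 0 lands with bottom-row=0; cleared 0 line(s) (total 0); column heights now [3 2 8 7 5 5], max=8

Answer: 3 2 8 7 5 5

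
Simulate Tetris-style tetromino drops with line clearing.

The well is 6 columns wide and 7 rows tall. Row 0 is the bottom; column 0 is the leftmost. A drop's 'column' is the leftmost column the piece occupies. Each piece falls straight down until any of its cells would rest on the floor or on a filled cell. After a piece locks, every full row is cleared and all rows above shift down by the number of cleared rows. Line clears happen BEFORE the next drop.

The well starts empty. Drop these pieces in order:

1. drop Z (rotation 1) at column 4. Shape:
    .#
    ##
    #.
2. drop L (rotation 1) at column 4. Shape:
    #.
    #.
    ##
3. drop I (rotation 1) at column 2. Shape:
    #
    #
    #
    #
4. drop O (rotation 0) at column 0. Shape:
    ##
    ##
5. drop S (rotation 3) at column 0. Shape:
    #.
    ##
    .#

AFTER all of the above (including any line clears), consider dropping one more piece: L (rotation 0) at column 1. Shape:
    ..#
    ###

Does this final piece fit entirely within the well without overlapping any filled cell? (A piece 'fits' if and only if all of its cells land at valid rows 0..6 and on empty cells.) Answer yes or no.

Answer: yes

Derivation:
Drop 1: Z rot1 at col 4 lands with bottom-row=0; cleared 0 line(s) (total 0); column heights now [0 0 0 0 2 3], max=3
Drop 2: L rot1 at col 4 lands with bottom-row=3; cleared 0 line(s) (total 0); column heights now [0 0 0 0 6 4], max=6
Drop 3: I rot1 at col 2 lands with bottom-row=0; cleared 0 line(s) (total 0); column heights now [0 0 4 0 6 4], max=6
Drop 4: O rot0 at col 0 lands with bottom-row=0; cleared 0 line(s) (total 0); column heights now [2 2 4 0 6 4], max=6
Drop 5: S rot3 at col 0 lands with bottom-row=2; cleared 0 line(s) (total 0); column heights now [5 4 4 0 6 4], max=6
Test piece L rot0 at col 1 (width 3): heights before test = [5 4 4 0 6 4]; fits = True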